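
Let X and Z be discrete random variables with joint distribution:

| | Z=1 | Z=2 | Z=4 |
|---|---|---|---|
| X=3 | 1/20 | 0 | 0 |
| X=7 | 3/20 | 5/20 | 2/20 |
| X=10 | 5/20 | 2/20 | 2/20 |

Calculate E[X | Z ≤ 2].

129/16

P(Z ≤ 2) = 4/5.
Summing X·P(X=x,Z=y) over the conditioning event gives 129/20.
E[X | Z ≤ 2] = (129/20) / (4/5) = 129/16.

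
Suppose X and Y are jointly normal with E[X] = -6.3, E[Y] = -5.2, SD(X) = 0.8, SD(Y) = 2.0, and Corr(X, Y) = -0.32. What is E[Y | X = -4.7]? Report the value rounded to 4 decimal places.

-6.4800

E[Y | X=x] = μ_Y + ρ(σ_Y/σ_X)(x − μ_X) for jointly normal variables.
E[Y | X=-4.7] = -5.2 + (-0.32)·(2.0/0.8)·(-4.7 − (-6.3)) = -5.2 + (-0.8)·(1.6) = -6.4800.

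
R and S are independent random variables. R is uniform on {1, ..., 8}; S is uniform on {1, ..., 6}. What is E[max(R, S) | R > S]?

P(R > S) = 9/16.
Summing max(R,S)·P(x,y) over outcomes with R > S gives 10/3.
E[max(R, S) | R > S] = (10/3) / (9/16) = 160/27.

160/27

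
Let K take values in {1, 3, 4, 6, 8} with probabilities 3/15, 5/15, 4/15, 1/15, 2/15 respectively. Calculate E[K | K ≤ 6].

40/13

P(K ≤ 6) = 13/15.
Σ over the event: 1·1/5 + 3·1/3 + 4·4/15 + 6·1/15 = 8/3.
E[K | K ≤ 6] = (8/3) / (13/15) = 40/13.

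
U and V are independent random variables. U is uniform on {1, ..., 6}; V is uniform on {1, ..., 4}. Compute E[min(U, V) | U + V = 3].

1

Outcomes with U + V = 3: (1,2), (2,1), each with probability 1/24.
E[min(U, V) | U + V = 3] = (1 + 1) / 2 = 1.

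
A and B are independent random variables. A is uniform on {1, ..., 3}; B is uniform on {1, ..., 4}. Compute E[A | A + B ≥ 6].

8/3

Outcomes with A + B ≥ 6: (2,4), (3,3), (3,4), each with probability 1/12.
E[A | A + B ≥ 6] = (2 + 3 + 3) / 3 = 8/3.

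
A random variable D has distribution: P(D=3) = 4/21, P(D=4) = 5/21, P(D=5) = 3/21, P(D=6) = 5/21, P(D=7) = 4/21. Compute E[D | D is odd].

5

P(D is odd) = 11/21.
Σ over the event: 3·4/21 + 5·1/7 + 7·4/21 = 55/21.
E[D | D is odd] = (55/21) / (11/21) = 5.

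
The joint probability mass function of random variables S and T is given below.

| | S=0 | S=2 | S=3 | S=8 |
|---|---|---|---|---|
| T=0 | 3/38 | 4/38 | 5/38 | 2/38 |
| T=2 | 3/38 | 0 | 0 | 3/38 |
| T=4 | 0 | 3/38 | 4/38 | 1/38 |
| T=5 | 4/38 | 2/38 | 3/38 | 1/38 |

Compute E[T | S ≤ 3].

P(S ≤ 3) = 31/38.
Summing T·P(S=x,T=y) over the conditioning event gives 79/38.
E[T | S ≤ 3] = (79/38) / (31/38) = 79/31.

79/31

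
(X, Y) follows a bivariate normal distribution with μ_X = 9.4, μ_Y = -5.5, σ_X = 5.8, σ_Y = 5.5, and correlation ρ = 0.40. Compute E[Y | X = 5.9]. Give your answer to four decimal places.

For a bivariate normal, E[Y | X=x] = μ_Y + ρ·(σ_Y/σ_X)·(x − μ_X).
E[Y | X=5.9] = -5.5 + (0.40)·(5.5/5.8)·(5.9 − (9.4)) = -5.5 + (0.37931)·(-3.5) = -6.8276.

-6.8276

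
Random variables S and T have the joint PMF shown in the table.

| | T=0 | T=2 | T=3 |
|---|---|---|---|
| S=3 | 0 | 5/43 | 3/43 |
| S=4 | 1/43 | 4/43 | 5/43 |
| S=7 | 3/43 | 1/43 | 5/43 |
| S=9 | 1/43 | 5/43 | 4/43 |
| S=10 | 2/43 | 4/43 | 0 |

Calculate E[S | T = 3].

100/17

P(T = 3) = 17/43.
Σ S·P over the event = 3·(3/43) + 4·(5/43) + 7·(5/43) + 9·(4/43) = 100/43.
E[S | T = 3] = (100/43) / (17/43) = 100/17.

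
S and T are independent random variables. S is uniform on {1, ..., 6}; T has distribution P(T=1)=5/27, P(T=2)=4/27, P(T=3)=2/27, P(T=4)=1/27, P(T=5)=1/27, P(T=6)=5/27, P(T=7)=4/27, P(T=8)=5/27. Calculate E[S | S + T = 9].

49/18

P(S + T = 9) = 1/9.
Summing S·P(x,y) over outcomes with S + T = 9 gives 49/162.
E[S | S + T = 9] = (49/162) / (1/9) = 49/18.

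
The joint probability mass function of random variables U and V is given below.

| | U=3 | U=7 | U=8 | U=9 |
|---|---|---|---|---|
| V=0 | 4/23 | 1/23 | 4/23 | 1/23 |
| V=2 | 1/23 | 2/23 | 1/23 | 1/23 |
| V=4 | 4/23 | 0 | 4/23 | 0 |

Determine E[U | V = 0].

6

P(V = 0) = 10/23.
Σ U·P over the event = 3·(4/23) + 7·(1/23) + 8·(4/23) + 9·(1/23) = 60/23.
E[U | V = 0] = (60/23) / (10/23) = 6.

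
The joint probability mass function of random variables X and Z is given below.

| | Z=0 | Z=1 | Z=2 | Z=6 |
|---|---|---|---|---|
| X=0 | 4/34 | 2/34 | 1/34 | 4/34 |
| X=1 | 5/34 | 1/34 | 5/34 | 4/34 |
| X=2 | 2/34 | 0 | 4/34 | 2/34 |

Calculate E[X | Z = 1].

1/3

P(Z = 1) = 3/34.
Σ X·P over the event = 0·(2/34) + 1·(1/34) = 1/34.
E[X | Z = 1] = (1/34) / (3/34) = 1/3.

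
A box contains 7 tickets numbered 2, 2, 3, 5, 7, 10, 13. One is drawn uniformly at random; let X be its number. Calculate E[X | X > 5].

10

P(X > 5) = 3/7.
Σ over the event: 7·1/7 + 10·1/7 + 13·1/7 = 30/7.
E[X | X > 5] = (30/7) / (3/7) = 10.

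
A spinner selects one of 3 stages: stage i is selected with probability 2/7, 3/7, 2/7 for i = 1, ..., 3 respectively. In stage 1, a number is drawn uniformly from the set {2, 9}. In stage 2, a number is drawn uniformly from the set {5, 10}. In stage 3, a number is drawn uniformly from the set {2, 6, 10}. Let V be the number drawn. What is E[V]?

E[V | stage 1] = (2+9)/2 = 11/2.
E[V | stage 2] = (5+10)/2 = 15/2.
E[V | stage 3] = (2+6+10)/3 = 6.
By the law of total expectation,
E[V] = (2/7)·(11/2) + (3/7)·(15/2) + (2/7)·(6) = 13/2.

13/2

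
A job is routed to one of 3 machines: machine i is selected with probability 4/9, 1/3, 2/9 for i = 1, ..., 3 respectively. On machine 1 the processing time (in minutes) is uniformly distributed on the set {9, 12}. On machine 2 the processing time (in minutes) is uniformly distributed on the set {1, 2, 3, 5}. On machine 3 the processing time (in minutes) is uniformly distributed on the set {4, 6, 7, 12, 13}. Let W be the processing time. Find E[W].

149/20

E[W | machine 1] = (9+12)/2 = 21/2.
E[W | machine 2] = (1+2+3+5)/4 = 11/4.
E[W | machine 3] = (4+6+7+12+13)/5 = 42/5.
E[W] = (4/9)·(21/2) + (1/3)·(11/4) + (2/9)·(42/5) = 149/20.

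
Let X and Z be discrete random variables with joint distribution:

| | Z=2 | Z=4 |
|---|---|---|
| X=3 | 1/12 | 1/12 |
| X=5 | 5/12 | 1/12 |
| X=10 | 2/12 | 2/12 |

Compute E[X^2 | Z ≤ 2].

P(Z ≤ 2) = 2/3.
Σ X^2·P over the event = 9·(1/12) + 25·(5/12) + 100·(2/12) = 167/6.
E[X^2 | Z ≤ 2] = (167/6) / (2/3) = 167/4.

167/4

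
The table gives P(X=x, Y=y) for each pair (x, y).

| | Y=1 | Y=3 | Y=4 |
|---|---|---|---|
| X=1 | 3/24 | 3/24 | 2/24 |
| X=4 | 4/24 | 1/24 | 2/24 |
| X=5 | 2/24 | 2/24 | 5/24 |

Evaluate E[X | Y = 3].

17/6

P(Y = 3) = 1/4.
Σ X·P over the event = 1·(3/24) + 4·(1/24) + 5·(2/24) = 17/24.
E[X | Y = 3] = (17/24) / (1/4) = 17/6.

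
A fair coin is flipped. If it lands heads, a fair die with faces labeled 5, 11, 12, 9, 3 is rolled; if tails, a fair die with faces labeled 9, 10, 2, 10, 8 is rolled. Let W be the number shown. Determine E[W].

79/10

E[W | heads] = (5+11+12+9+3)/5 = 8.
E[W | tails] = (9+10+2+10+8)/5 = 39/5.
By the law of total expectation,
E[W] = (1/2)·(8) + (1/2)·(39/5) = 79/10.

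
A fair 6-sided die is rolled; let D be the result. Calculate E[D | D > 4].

Given D > 4, D is equally likely to be any of {5, 6}.
E[D | D > 4] = (5 + 6) / 2 = 11/2.

11/2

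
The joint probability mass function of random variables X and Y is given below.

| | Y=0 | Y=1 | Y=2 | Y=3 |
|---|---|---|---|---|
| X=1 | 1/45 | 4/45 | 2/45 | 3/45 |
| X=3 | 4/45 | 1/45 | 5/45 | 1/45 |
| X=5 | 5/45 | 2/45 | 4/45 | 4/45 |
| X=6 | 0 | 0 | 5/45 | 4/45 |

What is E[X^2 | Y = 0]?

P(Y = 0) = 2/9.
Σ X^2·P over the event = 1·(1/45) + 9·(4/45) + 25·(5/45) = 18/5.
E[X^2 | Y = 0] = (18/5) / (2/9) = 81/5.

81/5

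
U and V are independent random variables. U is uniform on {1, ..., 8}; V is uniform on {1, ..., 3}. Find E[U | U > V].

P(U > V) = 3/4.
Summing U·P(x,y) over outcomes with U > V gives 49/12.
E[U | U > V] = (49/12) / (3/4) = 49/9.

49/9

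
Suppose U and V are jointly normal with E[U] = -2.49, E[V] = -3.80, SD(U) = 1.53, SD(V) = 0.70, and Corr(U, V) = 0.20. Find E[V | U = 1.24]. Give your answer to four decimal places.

The regression of V on U has slope ρ·σ_V/σ_U and passes through (μ_U, μ_V).
E[V | U=1.24] = -3.80 + (0.20)·(0.70/1.53)·(1.24 − (-2.49)) = -3.80 + (0.091503)·(3.73) = -3.4587.

-3.4587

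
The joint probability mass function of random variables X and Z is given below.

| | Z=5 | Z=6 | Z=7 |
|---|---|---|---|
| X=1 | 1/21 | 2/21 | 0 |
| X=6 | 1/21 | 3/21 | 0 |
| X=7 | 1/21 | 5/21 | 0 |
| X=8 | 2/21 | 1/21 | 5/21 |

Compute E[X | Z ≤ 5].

P(Z ≤ 5) = 5/21.
Σ X·P over the event = 1·(1/21) + 6·(1/21) + 7·(1/21) + 8·(2/21) = 10/7.
E[X | Z ≤ 5] = (10/7) / (5/21) = 6.

6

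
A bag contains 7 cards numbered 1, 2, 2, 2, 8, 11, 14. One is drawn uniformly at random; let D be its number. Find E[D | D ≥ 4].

P(D ≥ 4) = 3/7.
Σ over the event: 8·1/7 + 11·1/7 + 14·1/7 = 33/7.
E[D | D ≥ 4] = (33/7) / (3/7) = 11.

11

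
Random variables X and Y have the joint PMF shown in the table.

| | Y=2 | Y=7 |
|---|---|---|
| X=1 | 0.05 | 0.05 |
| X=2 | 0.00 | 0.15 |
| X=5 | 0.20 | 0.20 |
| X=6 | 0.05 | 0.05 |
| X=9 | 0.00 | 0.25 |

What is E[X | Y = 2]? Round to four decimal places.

P(Y = 2) = 0.30.
Σ X·P over the event = 1·(0.05) + 5·(0.20) + 6·(0.05) = 1.35.
E[X | Y = 2] = (1.35) / (0.30) = 4.5000.

4.5000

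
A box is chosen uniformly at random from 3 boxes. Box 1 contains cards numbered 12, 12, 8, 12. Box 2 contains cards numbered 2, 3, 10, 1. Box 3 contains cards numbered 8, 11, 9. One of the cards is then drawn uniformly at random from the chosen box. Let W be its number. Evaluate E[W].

73/9

E[W | box 1] = (12+12+8+12)/4 = 11.
E[W | box 2] = (2+3+10+1)/4 = 4.
E[W | box 3] = (8+11+9)/3 = 28/3.
By the law of total expectation,
E[W] = (1/3)·(11) + (1/3)·(4) + (1/3)·(28/3) = 73/9.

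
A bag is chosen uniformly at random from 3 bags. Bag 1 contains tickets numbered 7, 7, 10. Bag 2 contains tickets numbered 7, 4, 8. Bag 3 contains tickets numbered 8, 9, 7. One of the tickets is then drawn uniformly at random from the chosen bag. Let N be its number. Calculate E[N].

E[N | bag 1] = (7+7+10)/3 = 8.
E[N | bag 2] = (7+4+8)/3 = 19/3.
E[N | bag 3] = (8+9+7)/3 = 8.
By the law of total expectation,
E[N] = (1/3)·(8) + (1/3)·(19/3) + (1/3)·(8) = 67/9.

67/9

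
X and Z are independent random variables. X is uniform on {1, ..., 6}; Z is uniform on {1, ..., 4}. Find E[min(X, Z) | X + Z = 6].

Outcomes with X + Z = 6: (2,4), (3,3), (4,2), (5,1), each with probability 1/24.
E[min(X, Z) | X + Z = 6] = (2 + 3 + 2 + 1) / 4 = 2.

2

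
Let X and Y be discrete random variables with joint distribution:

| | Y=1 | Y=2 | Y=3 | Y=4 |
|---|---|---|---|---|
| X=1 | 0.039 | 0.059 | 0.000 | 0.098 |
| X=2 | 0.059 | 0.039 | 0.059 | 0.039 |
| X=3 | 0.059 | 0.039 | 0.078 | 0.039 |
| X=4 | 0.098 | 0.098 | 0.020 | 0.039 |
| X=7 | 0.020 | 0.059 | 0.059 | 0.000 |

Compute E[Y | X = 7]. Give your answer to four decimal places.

2.2826

P(X = 7) = 0.138.
Summing Y·P(X=x,Y=y) over the conditioning event gives 0.315.
E[Y | X = 7] = (0.315) / (0.138) = 2.2826.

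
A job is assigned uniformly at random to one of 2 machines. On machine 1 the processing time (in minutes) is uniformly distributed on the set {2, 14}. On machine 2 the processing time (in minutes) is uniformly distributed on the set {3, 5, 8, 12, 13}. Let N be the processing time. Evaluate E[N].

E[N | machine 1] = (2+14)/2 = 8.
E[N | machine 2] = (3+5+8+12+13)/5 = 41/5.
E[N] = (1/2)·(8) + (1/2)·(41/5) = 81/10.

81/10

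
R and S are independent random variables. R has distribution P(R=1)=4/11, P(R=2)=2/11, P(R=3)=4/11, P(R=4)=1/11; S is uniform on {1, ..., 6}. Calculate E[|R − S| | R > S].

P(R > S) = 13/66.
Summing |R−S|·P(x,y) over outcomes with R > S gives 10/33.
E[|R − S| | R > S] = (10/33) / (13/66) = 20/13.

20/13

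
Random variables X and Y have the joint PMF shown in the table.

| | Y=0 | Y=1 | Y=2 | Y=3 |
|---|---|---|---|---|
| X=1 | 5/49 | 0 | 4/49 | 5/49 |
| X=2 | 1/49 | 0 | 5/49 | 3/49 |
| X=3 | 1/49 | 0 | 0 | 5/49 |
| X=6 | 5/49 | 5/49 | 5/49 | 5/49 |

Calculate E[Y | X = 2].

P(X = 2) = 9/49.
Σ Y·P over the event = 0·(1/49) + 2·(5/49) + 3·(3/49) = 19/49.
E[Y | X = 2] = (19/49) / (9/49) = 19/9.

19/9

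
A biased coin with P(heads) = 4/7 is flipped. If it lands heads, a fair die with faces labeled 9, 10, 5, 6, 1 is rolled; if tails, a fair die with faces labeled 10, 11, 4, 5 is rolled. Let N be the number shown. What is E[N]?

E[N | heads] = (9+10+5+6+1)/5 = 31/5.
E[N | tails] = (10+11+4+5)/4 = 15/2.
By the law of total expectation,
E[N] = (4/7)·(31/5) + (3/7)·(15/2) = 473/70.

473/70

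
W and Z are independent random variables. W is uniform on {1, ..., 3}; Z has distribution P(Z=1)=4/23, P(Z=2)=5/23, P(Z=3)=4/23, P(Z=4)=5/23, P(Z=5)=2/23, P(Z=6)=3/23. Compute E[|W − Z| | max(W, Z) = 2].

9/14

P(max(W, Z) = 2) = 14/69.
Summing |W−Z|·P(x,y) over outcomes with max(W, Z) = 2 gives 3/23.
E[|W − Z| | max(W, Z) = 2] = (3/23) / (14/69) = 9/14.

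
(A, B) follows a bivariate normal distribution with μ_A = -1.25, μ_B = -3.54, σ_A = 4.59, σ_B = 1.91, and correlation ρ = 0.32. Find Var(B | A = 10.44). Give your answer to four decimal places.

For a bivariate normal, Var(B | A=x) = σ_B²(1 − ρ²).
Var(B | A=10.44) = (1.91)²·(1 − (0.32)²) = 3.6481·0.8976 = 3.2745.

3.2745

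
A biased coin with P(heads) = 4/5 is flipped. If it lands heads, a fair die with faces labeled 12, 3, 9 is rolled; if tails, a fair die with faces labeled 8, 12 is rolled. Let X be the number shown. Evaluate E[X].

E[X | heads] = (12+3+9)/3 = 8.
E[X | tails] = (8+12)/2 = 10.
By the law of total expectation,
E[X] = (4/5)·(8) + (1/5)·(10) = 42/5.

42/5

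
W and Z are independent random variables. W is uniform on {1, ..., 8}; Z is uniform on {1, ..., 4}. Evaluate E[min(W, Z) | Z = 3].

21/8

Outcomes with Z = 3: (1,3), (2,3), (3,3), (4,3), (5,3), (6,3), (7,3), (8,3), each with probability 1/32.
E[min(W, Z) | Z = 3] = (1 + 2 + 3 + 3 + 3 + 3 + 3 + 3) / 8 = 21/8.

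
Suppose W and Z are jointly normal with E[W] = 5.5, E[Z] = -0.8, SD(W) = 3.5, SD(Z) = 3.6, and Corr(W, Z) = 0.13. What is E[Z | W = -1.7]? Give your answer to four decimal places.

E[Z | W=x] = μ_Z + ρ(σ_Z/σ_W)(x − μ_W) for jointly normal variables.
E[Z | W=-1.7] = -0.8 + (0.13)·(3.6/3.5)·(-1.7 − (5.5)) = -0.8 + (0.13371)·(-7.2) = -1.7627.

-1.7627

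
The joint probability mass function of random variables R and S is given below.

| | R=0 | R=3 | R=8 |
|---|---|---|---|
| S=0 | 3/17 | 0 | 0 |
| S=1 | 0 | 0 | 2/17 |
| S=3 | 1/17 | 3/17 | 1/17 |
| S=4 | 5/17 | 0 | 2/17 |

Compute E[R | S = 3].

P(S = 3) = 5/17.
Summing R·P(R=x,S=y) over the conditioning event gives 1.
E[R | S = 3] = (1) / (5/17) = 17/5.

17/5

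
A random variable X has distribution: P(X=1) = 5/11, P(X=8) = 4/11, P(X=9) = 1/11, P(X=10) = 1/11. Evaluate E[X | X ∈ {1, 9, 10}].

P(X ∈ {1, 9, 10}) = 7/11.
Σ over the event: 1·5/11 + 9·1/11 + 10·1/11 = 24/11.
E[X | X ∈ {1, 9, 10}] = (24/11) / (7/11) = 24/7.

24/7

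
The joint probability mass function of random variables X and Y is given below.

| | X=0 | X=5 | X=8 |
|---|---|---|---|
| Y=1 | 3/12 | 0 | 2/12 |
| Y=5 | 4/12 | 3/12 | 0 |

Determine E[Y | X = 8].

1

P(X = 8) = 1/6.
Σ Y·P over the event = 1·(2/12) = 1/6.
E[Y | X = 8] = (1/6) / (1/6) = 1.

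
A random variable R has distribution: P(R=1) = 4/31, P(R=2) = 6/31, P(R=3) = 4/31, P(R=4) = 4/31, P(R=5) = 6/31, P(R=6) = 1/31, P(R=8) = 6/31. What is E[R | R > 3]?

P(R > 3) = 17/31.
Σ over the event: 4·4/31 + 5·6/31 + 6·1/31 + 8·6/31 = 100/31.
E[R | R > 3] = (100/31) / (17/31) = 100/17.

100/17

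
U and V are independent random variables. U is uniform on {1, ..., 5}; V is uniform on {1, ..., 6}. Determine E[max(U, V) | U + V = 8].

5

Outcomes with U + V = 8: (2,6), (3,5), (4,4), (5,3), each with probability 1/30.
E[max(U, V) | U + V = 8] = (6 + 5 + 4 + 5) / 4 = 5.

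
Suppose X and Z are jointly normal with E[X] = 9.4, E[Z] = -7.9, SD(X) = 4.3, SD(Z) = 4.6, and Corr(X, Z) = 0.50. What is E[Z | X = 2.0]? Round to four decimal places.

-11.8581

The regression of Z on X has slope ρ·σ_Z/σ_X and passes through (μ_X, μ_Z).
E[Z | X=2.0] = -7.9 + (0.50)·(4.6/4.3)·(2.0 − (9.4)) = -7.9 + (0.53488)·(-7.4) = -11.8581.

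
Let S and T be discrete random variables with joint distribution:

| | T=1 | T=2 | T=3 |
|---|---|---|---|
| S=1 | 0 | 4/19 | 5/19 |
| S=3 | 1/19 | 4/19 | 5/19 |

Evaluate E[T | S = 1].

23/9

P(S = 1) = 9/19.
Σ T·P over the event = 2·(4/19) + 3·(5/19) = 23/19.
E[T | S = 1] = (23/19) / (9/19) = 23/9.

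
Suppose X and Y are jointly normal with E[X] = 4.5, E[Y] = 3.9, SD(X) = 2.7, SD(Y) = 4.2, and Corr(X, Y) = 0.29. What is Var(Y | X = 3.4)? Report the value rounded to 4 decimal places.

Var(Y | X=x) = (1 − ρ²)·σ_Y².
Var(Y | X=3.4) = (4.2)²·(1 − (0.29)²) = 17.64·0.9159 = 16.1565.

16.1565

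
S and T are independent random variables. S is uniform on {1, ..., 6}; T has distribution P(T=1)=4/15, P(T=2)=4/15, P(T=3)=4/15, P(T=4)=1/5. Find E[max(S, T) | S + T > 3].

P(S + T > 3) = 13/15.
Summing max(S,T)·P(x,y) over outcomes with S + T > 3 gives 329/90.
E[max(S, T) | S + T > 3] = (329/90) / (13/15) = 329/78.

329/78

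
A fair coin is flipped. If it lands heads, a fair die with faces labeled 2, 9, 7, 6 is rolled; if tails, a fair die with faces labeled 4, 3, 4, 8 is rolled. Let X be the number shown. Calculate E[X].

E[X | heads] = (2+9+7+6)/4 = 6.
E[X | tails] = (4+3+4+8)/4 = 19/4.
E[X] = (1/2)·(6) + (1/2)·(19/4) = 43/8.

43/8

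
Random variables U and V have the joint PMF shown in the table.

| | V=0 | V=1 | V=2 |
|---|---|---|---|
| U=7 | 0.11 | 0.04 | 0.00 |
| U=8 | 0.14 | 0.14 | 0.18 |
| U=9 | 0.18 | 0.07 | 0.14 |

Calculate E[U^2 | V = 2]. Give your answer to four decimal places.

P(V = 2) = 0.32.
Σ U^2·P over the event = 64·(0.18) + 81·(0.14) = 22.86.
E[U^2 | V = 2] = (22.86) / (0.32) = 71.4375.

71.4375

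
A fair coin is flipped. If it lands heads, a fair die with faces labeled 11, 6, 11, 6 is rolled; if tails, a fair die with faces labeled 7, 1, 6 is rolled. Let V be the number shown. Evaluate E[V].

79/12

E[V | heads] = (11+6+11+6)/4 = 17/2.
E[V | tails] = (7+1+6)/3 = 14/3.
E[V] = (1/2)·(17/2) + (1/2)·(14/3) = 79/12.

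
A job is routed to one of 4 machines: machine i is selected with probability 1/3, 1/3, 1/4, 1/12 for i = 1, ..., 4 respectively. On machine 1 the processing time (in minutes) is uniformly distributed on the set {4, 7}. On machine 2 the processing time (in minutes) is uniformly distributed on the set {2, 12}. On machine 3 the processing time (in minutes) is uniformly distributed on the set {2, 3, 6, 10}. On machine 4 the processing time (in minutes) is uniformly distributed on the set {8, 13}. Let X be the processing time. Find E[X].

305/48

E[X | machine 1] = (4+7)/2 = 11/2.
E[X | machine 2] = (2+12)/2 = 7.
E[X | machine 3] = (2+3+6+10)/4 = 21/4.
E[X | machine 4] = (8+13)/2 = 21/2.
E[X] = (1/3)·(11/2) + (1/3)·(7) + (1/4)·(21/4) + (1/12)·(21/2) = 305/48.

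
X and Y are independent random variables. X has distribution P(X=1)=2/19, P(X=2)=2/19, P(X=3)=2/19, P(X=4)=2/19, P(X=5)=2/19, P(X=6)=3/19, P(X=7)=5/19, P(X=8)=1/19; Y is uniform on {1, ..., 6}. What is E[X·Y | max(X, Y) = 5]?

P(max(X, Y) = 5) = 3/19.
Summing XY·P(x,y) over outcomes with max(X, Y) = 5 gives 125/57.
E[X·Y | max(X, Y) = 5] = (125/57) / (3/19) = 125/9.

125/9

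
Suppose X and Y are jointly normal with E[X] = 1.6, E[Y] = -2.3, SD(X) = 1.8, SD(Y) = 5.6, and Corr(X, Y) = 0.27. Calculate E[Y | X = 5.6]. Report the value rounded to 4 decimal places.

1.0600

The regression of Y on X has slope ρ·σ_Y/σ_X and passes through (μ_X, μ_Y).
E[Y | X=5.6] = -2.3 + (0.27)·(5.6/1.8)·(5.6 − (1.6)) = -2.3 + (0.84)·(4) = 1.0600.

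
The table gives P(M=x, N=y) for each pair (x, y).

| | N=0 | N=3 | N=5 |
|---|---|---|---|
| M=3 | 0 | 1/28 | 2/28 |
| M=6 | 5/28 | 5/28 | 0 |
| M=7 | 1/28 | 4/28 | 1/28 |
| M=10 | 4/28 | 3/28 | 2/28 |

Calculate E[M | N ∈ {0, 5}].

22/3

P(N ∈ {0, 5}) = 15/28.
Σ M·P over the event = 3·(2/28) + 6·(5/28) + 7·(1/28) + 7·(1/28) + 10·(4/28) + 10·(2/28) = 55/14.
E[M | N ∈ {0, 5}] = (55/14) / (15/28) = 22/3.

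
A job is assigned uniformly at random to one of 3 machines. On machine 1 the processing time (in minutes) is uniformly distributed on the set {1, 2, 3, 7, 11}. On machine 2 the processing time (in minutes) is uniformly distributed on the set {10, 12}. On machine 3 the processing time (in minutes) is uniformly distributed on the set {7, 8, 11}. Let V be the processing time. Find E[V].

E[V | machine 1] = (1+2+3+7+11)/5 = 24/5.
E[V | machine 2] = (10+12)/2 = 11.
E[V | machine 3] = (7+8+11)/3 = 26/3.
By the law of total expectation,
E[V] = (1/3)·(24/5) + (1/3)·(11) + (1/3)·(26/3) = 367/45.

367/45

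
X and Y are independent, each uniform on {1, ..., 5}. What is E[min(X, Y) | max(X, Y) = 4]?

Outcomes with max(X, Y) = 4: (1,4), (2,4), (3,4), (4,1), (4,2), (4,3), (4,4), each with probability 1/25.
E[min(X, Y) | max(X, Y) = 4] = (1 + 2 + 3 + 1 + 2 + 3 + 4) / 7 = 16/7.

16/7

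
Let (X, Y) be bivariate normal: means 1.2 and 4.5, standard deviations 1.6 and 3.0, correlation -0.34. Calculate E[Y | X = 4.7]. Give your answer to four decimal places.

2.2688

E[Y | X=x] = μ_Y + ρ(σ_Y/σ_X)(x − μ_X) for jointly normal variables.
E[Y | X=4.7] = 4.5 + (-0.34)·(3.0/1.6)·(4.7 − (1.2)) = 4.5 + (-0.6375)·(3.5) = 2.2688.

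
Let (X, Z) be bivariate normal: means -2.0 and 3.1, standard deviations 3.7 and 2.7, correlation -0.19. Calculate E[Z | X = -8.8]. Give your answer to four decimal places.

4.0428

For a bivariate normal, E[Z | X=x] = μ_Z + ρ·(σ_Z/σ_X)·(x − μ_X).
E[Z | X=-8.8] = 3.1 + (-0.19)·(2.7/3.7)·(-8.8 − (-2.0)) = 3.1 + (-0.13865)·(-6.8) = 4.0428.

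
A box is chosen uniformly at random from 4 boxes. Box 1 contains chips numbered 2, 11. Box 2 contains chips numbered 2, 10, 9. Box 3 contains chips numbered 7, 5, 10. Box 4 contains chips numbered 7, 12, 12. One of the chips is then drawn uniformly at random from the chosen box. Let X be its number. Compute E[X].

E[X | box 1] = (2+11)/2 = 13/2.
E[X | box 2] = (2+10+9)/3 = 7.
E[X | box 3] = (7+5+10)/3 = 22/3.
E[X | box 4] = (7+12+12)/3 = 31/3.
E[X] = (1/4)·(13/2) + (1/4)·(7) + (1/4)·(22/3) + (1/4)·(31/3) = 187/24.

187/24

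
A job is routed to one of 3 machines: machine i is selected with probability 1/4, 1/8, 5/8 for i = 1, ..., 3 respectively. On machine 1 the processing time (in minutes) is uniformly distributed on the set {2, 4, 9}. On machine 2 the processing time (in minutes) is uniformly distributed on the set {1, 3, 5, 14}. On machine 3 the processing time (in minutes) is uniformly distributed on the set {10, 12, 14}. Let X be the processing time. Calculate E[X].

E[X | machine 1] = (2+4+9)/3 = 5.
E[X | machine 2] = (1+3+5+14)/4 = 23/4.
E[X | machine 3] = (10+12+14)/3 = 12.
By the law of total expectation,
E[X] = (1/4)·(5) + (1/8)·(23/4) + (5/8)·(12) = 303/32.

303/32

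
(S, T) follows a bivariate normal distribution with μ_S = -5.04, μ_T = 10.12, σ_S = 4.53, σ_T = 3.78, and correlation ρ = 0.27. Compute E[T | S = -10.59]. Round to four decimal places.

For a bivariate normal, E[T | S=x] = μ_T + ρ·(σ_T/σ_S)·(x − μ_S).
E[T | S=-10.59] = 10.12 + (0.27)·(3.78/4.53)·(-10.59 − (-5.04)) = 10.12 + (0.2253)·(-5.55) = 8.8696.

8.8696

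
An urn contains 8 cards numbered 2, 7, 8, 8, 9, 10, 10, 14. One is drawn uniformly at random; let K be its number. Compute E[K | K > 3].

P(K > 3) = 7/8.
Σ over the event: 7·1/8 + 8·1/4 + 9·1/8 + 10·1/4 + 14·1/8 = 33/4.
E[K | K > 3] = (33/4) / (7/8) = 66/7.

66/7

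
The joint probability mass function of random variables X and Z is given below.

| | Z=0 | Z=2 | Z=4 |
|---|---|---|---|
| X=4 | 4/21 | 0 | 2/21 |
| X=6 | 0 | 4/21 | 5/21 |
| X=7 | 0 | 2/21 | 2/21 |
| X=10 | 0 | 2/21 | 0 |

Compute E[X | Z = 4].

52/9

P(Z = 4) = 3/7.
Summing X·P(X=x,Z=y) over the conditioning event gives 52/21.
E[X | Z = 4] = (52/21) / (3/7) = 52/9.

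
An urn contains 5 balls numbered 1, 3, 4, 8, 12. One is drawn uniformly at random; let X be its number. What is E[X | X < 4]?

P(X < 4) = 2/5.
Σ over the event: 1·1/5 + 3·1/5 = 4/5.
E[X | X < 4] = (4/5) / (2/5) = 2.

2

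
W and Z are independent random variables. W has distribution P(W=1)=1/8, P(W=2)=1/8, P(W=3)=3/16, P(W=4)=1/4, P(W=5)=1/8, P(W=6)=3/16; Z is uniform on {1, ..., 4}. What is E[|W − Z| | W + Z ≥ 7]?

61/29

P(W + Z ≥ 7) = 29/64.
Summing |W−Z|·P(x,y) over outcomes with W + Z ≥ 7 gives 61/64.
E[|W − Z| | W + Z ≥ 7] = (61/64) / (29/64) = 61/29.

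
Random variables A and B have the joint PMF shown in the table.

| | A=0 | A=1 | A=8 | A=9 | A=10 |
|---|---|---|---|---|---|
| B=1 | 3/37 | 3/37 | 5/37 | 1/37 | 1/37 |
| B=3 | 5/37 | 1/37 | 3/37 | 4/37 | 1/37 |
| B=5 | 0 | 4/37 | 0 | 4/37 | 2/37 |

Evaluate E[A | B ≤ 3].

133/27

P(B ≤ 3) = 27/37.
Summing A·P(A=x,B=y) over the conditioning event gives 133/37.
E[A | B ≤ 3] = (133/37) / (27/37) = 133/27.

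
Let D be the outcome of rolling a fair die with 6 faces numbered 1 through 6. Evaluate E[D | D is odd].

3

Given D is odd, D is equally likely to be any of {1, 3, 5}.
E[D | D is odd] = (1 + 3 + 5) / 3 = 3.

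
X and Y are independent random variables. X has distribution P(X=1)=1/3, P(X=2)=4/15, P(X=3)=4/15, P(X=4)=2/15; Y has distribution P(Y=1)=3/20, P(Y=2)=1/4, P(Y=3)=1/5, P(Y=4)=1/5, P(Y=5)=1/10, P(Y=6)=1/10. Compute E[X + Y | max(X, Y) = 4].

37/6

P(max(X, Y) = 4) = 7/25.
Summing (X+Y)·P(x,y) over outcomes with max(X, Y) = 4 gives 259/150.
E[X + Y | max(X, Y) = 4] = (259/150) / (7/25) = 37/6.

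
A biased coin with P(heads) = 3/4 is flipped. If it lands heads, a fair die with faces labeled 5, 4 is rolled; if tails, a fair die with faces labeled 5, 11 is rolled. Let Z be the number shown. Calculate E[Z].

E[Z | heads] = (5+4)/2 = 9/2.
E[Z | tails] = (5+11)/2 = 8.
By the law of total expectation,
E[Z] = (3/4)·(9/2) + (1/4)·(8) = 43/8.

43/8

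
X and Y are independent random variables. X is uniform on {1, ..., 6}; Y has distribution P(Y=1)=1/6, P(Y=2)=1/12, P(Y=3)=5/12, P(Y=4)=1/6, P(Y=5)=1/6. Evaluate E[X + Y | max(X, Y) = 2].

13/4

P(max(X, Y) = 2) = 1/18.
Summing (X+Y)·P(x,y) over outcomes with max(X, Y) = 2 gives 13/72.
E[X + Y | max(X, Y) = 2] = (13/72) / (1/18) = 13/4.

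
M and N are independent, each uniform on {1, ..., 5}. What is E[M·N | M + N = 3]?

2

Outcomes with M + N = 3: (1,2), (2,1), each with probability 1/25.
E[M·N | M + N = 3] = (2 + 2) / 2 = 2.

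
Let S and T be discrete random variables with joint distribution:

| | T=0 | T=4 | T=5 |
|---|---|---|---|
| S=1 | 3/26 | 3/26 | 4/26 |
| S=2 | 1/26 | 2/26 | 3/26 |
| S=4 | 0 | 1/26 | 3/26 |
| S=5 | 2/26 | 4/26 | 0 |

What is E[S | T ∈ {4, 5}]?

P(T ∈ {4, 5}) = 10/13.
Σ S·P over the event = 1·(3/26) + 1·(4/26) + 2·(2/26) + 2·(3/26) + 4·(1/26) + 4·(3/26) + 5·(4/26) = 53/26.
E[S | T ∈ {4, 5}] = (53/26) / (10/13) = 53/20.

53/20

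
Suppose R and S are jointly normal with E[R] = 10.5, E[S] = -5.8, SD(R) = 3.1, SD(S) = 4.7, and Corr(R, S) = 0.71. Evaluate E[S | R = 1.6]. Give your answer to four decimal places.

The regression of S on R has slope ρ·σ_S/σ_R and passes through (μ_R, μ_S).
E[S | R=1.6] = -5.8 + (0.71)·(4.7/3.1)·(1.6 − (10.5)) = -5.8 + (1.07645)·(-8.9) = -15.3804.

-15.3804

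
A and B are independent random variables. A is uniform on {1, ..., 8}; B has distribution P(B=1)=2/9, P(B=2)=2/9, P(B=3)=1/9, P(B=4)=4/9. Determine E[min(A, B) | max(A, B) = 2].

P(max(A, B) = 2) = 1/12.
Summing min(A,B)·P(x,y) over outcomes with max(A, B) = 2 gives 1/9.
E[min(A, B) | max(A, B) = 2] = (1/9) / (1/12) = 4/3.

4/3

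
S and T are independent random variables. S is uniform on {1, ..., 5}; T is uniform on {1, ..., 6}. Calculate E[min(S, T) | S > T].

2

Outcomes with S > T: (2,1), (3,1), (3,2), (4,1), (4,2), (4,3), (5,1), (5,2), (5,3), (5,4), each with probability 1/30.
E[min(S, T) | S > T] = (1 + 1 + 2 + 1 + 2 + 3 + 1 + 2 + 3 + 4) / 10 = 2.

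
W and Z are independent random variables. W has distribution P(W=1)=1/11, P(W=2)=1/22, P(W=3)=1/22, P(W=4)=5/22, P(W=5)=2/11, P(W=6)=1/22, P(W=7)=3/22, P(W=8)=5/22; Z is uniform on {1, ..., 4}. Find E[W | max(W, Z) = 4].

29/8

P(max(W, Z) = 4) = 3/11.
Summing W·P(x,y) over outcomes with max(W, Z) = 4 gives 87/88.
E[W | max(W, Z) = 4] = (87/88) / (3/11) = 29/8.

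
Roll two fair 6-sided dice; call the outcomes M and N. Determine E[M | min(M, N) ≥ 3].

P(min(M, N) ≥ 3) = 4/9.
Summing M·P(x,y) over outcomes with min(M, N) ≥ 3 gives 2.
E[M | min(M, N) ≥ 3] = (2) / (4/9) = 9/2.

9/2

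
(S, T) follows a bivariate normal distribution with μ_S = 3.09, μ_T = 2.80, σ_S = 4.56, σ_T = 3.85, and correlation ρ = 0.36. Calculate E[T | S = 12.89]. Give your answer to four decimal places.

5.7787

For a bivariate normal, E[T | S=x] = μ_T + ρ·(σ_T/σ_S)·(x − μ_S).
E[T | S=12.89] = 2.80 + (0.36)·(3.85/4.56)·(12.89 − (3.09)) = 2.80 + (0.30395)·(9.8) = 5.7787.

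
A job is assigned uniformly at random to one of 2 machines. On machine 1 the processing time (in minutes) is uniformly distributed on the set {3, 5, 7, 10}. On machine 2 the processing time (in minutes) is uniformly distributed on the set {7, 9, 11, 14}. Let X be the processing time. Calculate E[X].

E[X | machine 1] = (3+5+7+10)/4 = 25/4.
E[X | machine 2] = (7+9+11+14)/4 = 41/4.
E[X] = (1/2)·(25/4) + (1/2)·(41/4) = 33/4.

33/4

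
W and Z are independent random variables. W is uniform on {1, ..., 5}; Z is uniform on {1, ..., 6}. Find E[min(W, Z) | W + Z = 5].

3/2

Outcomes with W + Z = 5: (1,4), (2,3), (3,2), (4,1), each with probability 1/30.
E[min(W, Z) | W + Z = 5] = (1 + 2 + 2 + 1) / 4 = 3/2.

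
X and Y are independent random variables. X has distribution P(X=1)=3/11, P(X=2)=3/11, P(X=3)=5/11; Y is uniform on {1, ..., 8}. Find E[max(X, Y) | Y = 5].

5

P(Y = 5) = 1/8.
Summing max(X,Y)·P(x,y) over outcomes with Y = 5 gives 5/8.
E[max(X, Y) | Y = 5] = (5/8) / (1/8) = 5.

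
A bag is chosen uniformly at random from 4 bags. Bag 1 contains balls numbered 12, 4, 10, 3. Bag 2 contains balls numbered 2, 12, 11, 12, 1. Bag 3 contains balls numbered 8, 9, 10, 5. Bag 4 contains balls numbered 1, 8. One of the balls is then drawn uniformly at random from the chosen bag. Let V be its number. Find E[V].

547/80

E[V | bag 1] = (12+4+10+3)/4 = 29/4.
E[V | bag 2] = (2+12+11+12+1)/5 = 38/5.
E[V | bag 3] = (8+9+10+5)/4 = 8.
E[V | bag 4] = (1+8)/2 = 9/2.
E[V] = (1/4)·(29/4) + (1/4)·(38/5) + (1/4)·(8) + (1/4)·(9/2) = 547/80.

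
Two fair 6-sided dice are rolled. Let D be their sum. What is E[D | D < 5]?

10/3

P(D < 5) = 1/6.
Σ over the event: 2·1/36 + 3·1/18 + 4·1/12 = 5/9.
E[D | D < 5] = (5/9) / (1/6) = 10/3.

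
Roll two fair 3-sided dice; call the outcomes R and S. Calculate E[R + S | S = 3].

Outcomes with S = 3: (1,3), (2,3), (3,3), each with probability 1/9.
E[R + S | S = 3] = (4 + 5 + 6) / 3 = 5.

5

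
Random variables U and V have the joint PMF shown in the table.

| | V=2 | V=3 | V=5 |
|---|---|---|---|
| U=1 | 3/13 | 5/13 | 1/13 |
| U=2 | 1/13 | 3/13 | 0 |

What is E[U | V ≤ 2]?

5/4

P(V ≤ 2) = 4/13.
Σ U·P over the event = 1·(3/13) + 2·(1/13) = 5/13.
E[U | V ≤ 2] = (5/13) / (4/13) = 5/4.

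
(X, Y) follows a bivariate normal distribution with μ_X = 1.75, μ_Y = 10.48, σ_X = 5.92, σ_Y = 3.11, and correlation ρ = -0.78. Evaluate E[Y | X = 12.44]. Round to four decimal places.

For a bivariate normal, E[Y | X=x] = μ_Y + ρ·(σ_Y/σ_X)·(x − μ_X).
E[Y | X=12.44] = 10.48 + (-0.78)·(3.11/5.92)·(12.44 − (1.75)) = 10.48 + (-0.409764)·(10.69) = 6.0996.

6.0996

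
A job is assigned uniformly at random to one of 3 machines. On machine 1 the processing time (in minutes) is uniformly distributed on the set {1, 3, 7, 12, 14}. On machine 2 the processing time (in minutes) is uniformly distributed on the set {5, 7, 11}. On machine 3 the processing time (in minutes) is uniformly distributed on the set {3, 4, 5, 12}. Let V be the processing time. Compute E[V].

316/45

E[V | machine 1] = (1+3+7+12+14)/5 = 37/5.
E[V | machine 2] = (5+7+11)/3 = 23/3.
E[V | machine 3] = (3+4+5+12)/4 = 6.
By the law of total expectation,
E[V] = (1/3)·(37/5) + (1/3)·(23/3) + (1/3)·(6) = 316/45.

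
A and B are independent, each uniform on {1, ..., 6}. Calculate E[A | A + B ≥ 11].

17/3

Outcomes with A + B ≥ 11: (5,6), (6,5), (6,6), each with probability 1/36.
E[A | A + B ≥ 11] = (5 + 6 + 6) / 3 = 17/3.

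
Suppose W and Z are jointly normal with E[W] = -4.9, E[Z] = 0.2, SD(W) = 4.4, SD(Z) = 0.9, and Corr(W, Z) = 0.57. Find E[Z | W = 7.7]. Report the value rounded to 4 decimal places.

E[Z | W=x] = μ_Z + ρ(σ_Z/σ_W)(x − μ_W) for jointly normal variables.
E[Z | W=7.7] = 0.2 + (0.57)·(0.9/4.4)·(7.7 − (-4.9)) = 0.2 + (0.11659)·(12.6) = 1.6690.

1.6690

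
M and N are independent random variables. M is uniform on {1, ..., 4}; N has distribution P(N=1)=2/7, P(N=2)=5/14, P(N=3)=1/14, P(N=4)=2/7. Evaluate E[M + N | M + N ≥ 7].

67/9

P(M + N ≥ 7) = 9/56.
Summing (M+N)·P(x,y) over outcomes with M + N ≥ 7 gives 67/56.
E[M + N | M + N ≥ 7] = (67/56) / (9/56) = 67/9.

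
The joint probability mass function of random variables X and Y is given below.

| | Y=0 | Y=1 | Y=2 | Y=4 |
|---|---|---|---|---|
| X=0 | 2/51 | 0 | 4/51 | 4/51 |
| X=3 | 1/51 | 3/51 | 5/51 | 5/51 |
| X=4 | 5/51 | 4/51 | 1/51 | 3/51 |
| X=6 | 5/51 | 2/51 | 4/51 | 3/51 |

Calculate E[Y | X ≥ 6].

P(X ≥ 6) = 14/51.
Σ Y·P over the event = 0·(5/51) + 1·(2/51) + 2·(4/51) + 4·(3/51) = 22/51.
E[Y | X ≥ 6] = (22/51) / (14/51) = 11/7.

11/7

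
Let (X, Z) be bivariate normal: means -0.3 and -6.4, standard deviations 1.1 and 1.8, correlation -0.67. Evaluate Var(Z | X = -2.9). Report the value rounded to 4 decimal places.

The conditional variance in a bivariate normal is σ_Z²(1 − ρ²), independent of x.
Var(Z | X=-2.9) = (1.8)²·(1 − (-0.67)²) = 3.24·0.5511 = 1.7856.

1.7856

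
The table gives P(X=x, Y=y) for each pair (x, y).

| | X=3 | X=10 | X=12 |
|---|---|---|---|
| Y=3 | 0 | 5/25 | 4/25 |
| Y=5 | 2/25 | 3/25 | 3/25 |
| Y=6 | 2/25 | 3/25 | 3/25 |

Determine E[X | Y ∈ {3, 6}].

P(Y ∈ {3, 6}) = 17/25.
Summing X·P(X=x,Y=y) over the conditioning event gives 34/5.
E[X | Y ∈ {3, 6}] = (34/5) / (17/25) = 10.

10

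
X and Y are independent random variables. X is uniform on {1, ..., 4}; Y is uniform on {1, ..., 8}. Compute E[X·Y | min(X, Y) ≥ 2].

15

P(min(X, Y) ≥ 2) = 21/32.
Summing XY·P(x,y) over outcomes with min(X, Y) ≥ 2 gives 315/32.
E[X·Y | min(X, Y) ≥ 2] = (315/32) / (21/32) = 15.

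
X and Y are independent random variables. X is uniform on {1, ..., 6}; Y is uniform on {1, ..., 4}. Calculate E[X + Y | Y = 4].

15/2

P(Y = 4) = 1/4.
Summing (X+Y)·P(x,y) over outcomes with Y = 4 gives 15/8.
E[X + Y | Y = 4] = (15/8) / (1/4) = 15/2.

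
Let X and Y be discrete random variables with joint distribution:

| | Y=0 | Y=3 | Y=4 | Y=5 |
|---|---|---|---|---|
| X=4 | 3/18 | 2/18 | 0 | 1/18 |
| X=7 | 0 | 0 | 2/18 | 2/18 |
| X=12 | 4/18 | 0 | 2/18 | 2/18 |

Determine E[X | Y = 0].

60/7

P(Y = 0) = 7/18.
Summing X·P(X=x,Y=y) over the conditioning event gives 10/3.
E[X | Y = 0] = (10/3) / (7/18) = 60/7.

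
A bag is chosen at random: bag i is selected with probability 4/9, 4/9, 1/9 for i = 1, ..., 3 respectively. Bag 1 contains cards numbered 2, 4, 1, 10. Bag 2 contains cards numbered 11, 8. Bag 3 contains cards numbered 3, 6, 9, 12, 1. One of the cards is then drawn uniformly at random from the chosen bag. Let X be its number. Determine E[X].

E[X | bag 1] = (2+4+1+10)/4 = 17/4.
E[X | bag 2] = (11+8)/2 = 19/2.
E[X | bag 3] = (3+6+9+12+1)/5 = 31/5.
By the law of total expectation,
E[X] = (4/9)·(17/4) + (4/9)·(19/2) + (1/9)·(31/5) = 34/5.

34/5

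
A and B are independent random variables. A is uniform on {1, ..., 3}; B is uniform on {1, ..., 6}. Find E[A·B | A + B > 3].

121/15

P(A + B > 3) = 5/6.
Summing AB·P(x,y) over outcomes with A + B > 3 gives 121/18.
E[A·B | A + B > 3] = (121/18) / (5/6) = 121/15.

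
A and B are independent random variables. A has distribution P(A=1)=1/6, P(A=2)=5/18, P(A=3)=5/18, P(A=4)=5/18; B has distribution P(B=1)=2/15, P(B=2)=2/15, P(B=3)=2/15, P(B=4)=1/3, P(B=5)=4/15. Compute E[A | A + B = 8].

32/9

P(A + B = 8) = 1/6.
Summing A·P(x,y) over outcomes with A + B = 8 gives 16/27.
E[A | A + B = 8] = (16/27) / (1/6) = 32/9.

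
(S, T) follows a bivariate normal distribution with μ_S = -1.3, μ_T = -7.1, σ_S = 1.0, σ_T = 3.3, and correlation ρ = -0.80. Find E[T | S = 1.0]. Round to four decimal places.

For a bivariate normal, E[T | S=x] = μ_T + ρ·(σ_T/σ_S)·(x − μ_S).
E[T | S=1.0] = -7.1 + (-0.80)·(3.3/1.0)·(1.0 − (-1.3)) = -7.1 + (-2.64)·(2.3) = -13.1720.

-13.1720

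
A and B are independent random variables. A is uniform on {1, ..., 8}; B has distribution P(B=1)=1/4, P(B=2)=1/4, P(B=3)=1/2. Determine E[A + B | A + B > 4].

P(A + B > 4) = 25/32.
Summing (A+B)·P(x,y) over outcomes with A + B > 4 gives 6.
E[A + B | A + B > 4] = (6) / (25/32) = 192/25.

192/25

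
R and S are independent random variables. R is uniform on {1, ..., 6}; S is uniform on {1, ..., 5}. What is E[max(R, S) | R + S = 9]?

P(R + S = 9) = 1/10.
Summing max(R,S)·P(x,y) over outcomes with R + S = 9 gives 8/15.
E[max(R, S) | R + S = 9] = (8/15) / (1/10) = 16/3.

16/3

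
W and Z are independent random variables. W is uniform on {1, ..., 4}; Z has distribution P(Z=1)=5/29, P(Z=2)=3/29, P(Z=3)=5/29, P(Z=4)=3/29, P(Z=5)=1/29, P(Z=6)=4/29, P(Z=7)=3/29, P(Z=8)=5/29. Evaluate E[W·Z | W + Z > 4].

P(W + Z > 4) = 45/58.
Summing WZ·P(x,y) over outcomes with W + Z > 4 gives 1217/116.
E[W·Z | W + Z > 4] = (1217/116) / (45/58) = 1217/90.

1217/90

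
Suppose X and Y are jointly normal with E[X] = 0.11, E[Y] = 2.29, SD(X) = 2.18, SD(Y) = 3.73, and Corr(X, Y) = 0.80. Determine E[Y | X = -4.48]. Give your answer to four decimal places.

For a bivariate normal, E[Y | X=x] = μ_Y + ρ·(σ_Y/σ_X)·(x − μ_X).
E[Y | X=-4.48] = 2.29 + (0.80)·(3.73/2.18)·(-4.48 − (0.11)) = 2.29 + (1.3688)·(-4.59) = -3.9928.

-3.9928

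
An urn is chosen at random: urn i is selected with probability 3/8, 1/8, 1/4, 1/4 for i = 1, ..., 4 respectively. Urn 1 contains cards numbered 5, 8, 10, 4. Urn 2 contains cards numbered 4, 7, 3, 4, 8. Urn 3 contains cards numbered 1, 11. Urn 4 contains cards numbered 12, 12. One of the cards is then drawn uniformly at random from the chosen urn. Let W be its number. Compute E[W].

E[W | urn 1] = (5+8+10+4)/4 = 27/4.
E[W | urn 2] = (4+7+3+4+8)/5 = 26/5.
E[W | urn 3] = (1+11)/2 = 6.
E[W | urn 4] = (12+12)/2 = 12.
By the law of total expectation,
E[W] = (3/8)·(27/4) + (1/8)·(26/5) + (1/4)·(6) + (1/4)·(12) = 1229/160.

1229/160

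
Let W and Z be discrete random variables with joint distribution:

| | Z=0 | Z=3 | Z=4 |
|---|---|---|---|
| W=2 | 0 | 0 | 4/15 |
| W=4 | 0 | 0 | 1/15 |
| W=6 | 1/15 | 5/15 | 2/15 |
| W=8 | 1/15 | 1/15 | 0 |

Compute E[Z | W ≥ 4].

P(W ≥ 4) = 11/15.
Σ Z·P over the event = 4·(1/15) + 0·(1/15) + 3·(5/15) + 4·(2/15) + 0·(1/15) + 3·(1/15) = 2.
E[Z | W ≥ 4] = (2) / (11/15) = 30/11.

30/11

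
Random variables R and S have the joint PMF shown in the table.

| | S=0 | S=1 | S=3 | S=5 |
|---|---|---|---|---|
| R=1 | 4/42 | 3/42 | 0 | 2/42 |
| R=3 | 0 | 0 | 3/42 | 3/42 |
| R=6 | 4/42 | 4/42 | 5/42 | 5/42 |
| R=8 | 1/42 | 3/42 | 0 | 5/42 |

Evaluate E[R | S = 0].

P(S = 0) = 3/14.
Σ R·P over the event = 1·(4/42) + 6·(4/42) + 8·(1/42) = 6/7.
E[R | S = 0] = (6/7) / (3/14) = 4.

4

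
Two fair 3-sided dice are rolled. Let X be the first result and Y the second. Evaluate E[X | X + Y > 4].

Outcomes with X + Y > 4: (2,3), (3,2), (3,3), each with probability 1/9.
E[X | X + Y > 4] = (2 + 3 + 3) / 3 = 8/3.

8/3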